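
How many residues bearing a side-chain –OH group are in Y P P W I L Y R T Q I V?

3

The –OH-bearing residues are Ser, Thr (aliphatic alcohols), and Tyr (phenol).
Matching residues: Y1, Y7, T9.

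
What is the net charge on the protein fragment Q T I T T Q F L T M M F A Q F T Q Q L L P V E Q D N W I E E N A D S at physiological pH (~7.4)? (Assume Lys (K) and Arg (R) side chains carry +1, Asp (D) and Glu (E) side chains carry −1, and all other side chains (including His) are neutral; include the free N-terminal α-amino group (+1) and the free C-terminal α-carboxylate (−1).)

Positive (K, R): none → +0.
Negative (D, E): E23, D25, E29, E30, D33 → −5.
The N-terminus (+1) and C-terminus (−1) cancel.
Net charge = (+0) + (−5) = −5.

-5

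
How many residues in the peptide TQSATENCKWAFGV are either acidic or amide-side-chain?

Acidic: D, E. Amide-side-chain: N, Q.
Acidic residues here: E6 (1).
Amide-side-chain residues here: Q2, N7 (2).
The two groups share no amino acid, so total = 1 + 2 = 3.

3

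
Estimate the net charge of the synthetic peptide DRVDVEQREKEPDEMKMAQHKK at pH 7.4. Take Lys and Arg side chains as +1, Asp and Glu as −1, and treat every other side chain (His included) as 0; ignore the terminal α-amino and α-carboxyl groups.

Positive (K, R): R2, R8, K10, K16, K21, K22 → +6.
Negative (D, E): D1, D4, E6, E9, E11, D13, E14 → −7.
Net charge = (+6) + (−7) = −1.

-1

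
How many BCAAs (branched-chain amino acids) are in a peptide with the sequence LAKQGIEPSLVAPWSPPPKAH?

4

Valine (V), leucine (L), and isoleucine (I) are the branched-chain amino acids.
Matching residues: L1, I6, L10, V11.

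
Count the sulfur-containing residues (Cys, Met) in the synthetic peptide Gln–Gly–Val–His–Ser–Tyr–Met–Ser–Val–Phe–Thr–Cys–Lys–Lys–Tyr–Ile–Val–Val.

2

Matching residues: Met7, Cys12.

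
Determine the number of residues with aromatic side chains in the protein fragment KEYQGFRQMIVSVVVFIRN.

3

F, W, and Y each carry an aromatic ring on the side chain.
Matching residues: Y3, F6, F16.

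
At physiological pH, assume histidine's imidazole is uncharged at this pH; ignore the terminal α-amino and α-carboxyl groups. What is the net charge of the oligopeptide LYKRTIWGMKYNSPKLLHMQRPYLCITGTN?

+5

Near pH 7.4, K and R contribute +1 each, D and E contribute −1 each, and every other side chain (His included, as stated) is uncharged.
Positive (K, R): K3, R4, K10, K15, R21 → +5.
Negative (D, E): none → −0.
Net charge = (+5) + (−0) = +5.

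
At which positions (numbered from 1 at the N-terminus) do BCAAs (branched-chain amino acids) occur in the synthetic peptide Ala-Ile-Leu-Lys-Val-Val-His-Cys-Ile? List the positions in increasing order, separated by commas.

2, 3, 5, 6, 9

V, L, and I make up the branched-chain aliphatic group.
Matching residues: Ile2, Leu3, Val5, Val6, Ile9.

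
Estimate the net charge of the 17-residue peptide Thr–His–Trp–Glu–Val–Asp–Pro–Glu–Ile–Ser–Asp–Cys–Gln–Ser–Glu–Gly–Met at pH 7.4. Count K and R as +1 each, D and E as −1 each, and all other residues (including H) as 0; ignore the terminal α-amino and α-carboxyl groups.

Positive (K, R): none → +0.
Negative (D, E): Glu4, Asp6, Glu8, Asp11, Glu15 → −5.
Net charge = (+0) + (−5) = −5.

-5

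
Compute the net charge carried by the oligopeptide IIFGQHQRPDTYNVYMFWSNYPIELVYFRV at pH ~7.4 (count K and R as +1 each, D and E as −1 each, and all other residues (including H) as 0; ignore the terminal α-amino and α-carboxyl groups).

Positive (K, R): R8, R29 → +2.
Negative (D, E): D10, E24 → −2.
Net charge = (+2) + (−2) = 0.

0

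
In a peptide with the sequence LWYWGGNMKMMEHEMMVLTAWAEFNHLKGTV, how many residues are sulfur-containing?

5

Only Cys (C) and Met (M) have a sulfur atom in the side chain.
Matching residues: M8, M10, M11, M15, M16.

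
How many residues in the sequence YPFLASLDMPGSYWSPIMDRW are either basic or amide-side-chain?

Basic: H, K, R. Amide-side-chain: N, Q.
Basic residues here: R20 (1).
Amide-side-chain residues here: none (0).
The two groups share no amino acid, so total = 1 + 0 = 1.

1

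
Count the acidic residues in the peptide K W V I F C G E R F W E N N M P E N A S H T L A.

3

Only D (aspartate) and E (glutamate) carry a side-chain carboxylic acid.
Matching residues: E8, E12, E17.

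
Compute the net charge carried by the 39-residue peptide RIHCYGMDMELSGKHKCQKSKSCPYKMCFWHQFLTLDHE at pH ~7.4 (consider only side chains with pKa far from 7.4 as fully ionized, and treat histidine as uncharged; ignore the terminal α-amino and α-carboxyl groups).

Near pH 7.4, K and R contribute +1 each, D and E contribute −1 each, and every other side chain (His included, as stated) is uncharged.
Positive (K, R): R1, K14, K16, K19, K21, K26 → +6.
Negative (D, E): D8, E10, D37, E39 → −4.
Net charge = (+6) + (−4) = +2.

+2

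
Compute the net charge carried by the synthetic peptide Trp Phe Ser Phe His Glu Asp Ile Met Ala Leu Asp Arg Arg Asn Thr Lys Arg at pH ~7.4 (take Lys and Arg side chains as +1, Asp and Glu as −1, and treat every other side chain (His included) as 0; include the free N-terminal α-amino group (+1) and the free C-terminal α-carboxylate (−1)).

Positive (K, R): Arg13, Arg14, Lys17, Arg18 → +4.
Negative (D, E): Glu6, Asp7, Asp12 → −3.
The N-terminus (+1) and C-terminus (−1) cancel.
Net charge = (+4) + (−3) = +1.

+1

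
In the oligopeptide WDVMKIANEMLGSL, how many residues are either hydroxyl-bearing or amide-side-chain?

Hydroxyl-bearing: S, T, Y. Amide-side-chain: N, Q.
Hydroxyl-bearing residues here: S13 (1).
Amide-side-chain residues here: N8 (1).
The two groups share no amino acid, so total = 1 + 1 = 2.

2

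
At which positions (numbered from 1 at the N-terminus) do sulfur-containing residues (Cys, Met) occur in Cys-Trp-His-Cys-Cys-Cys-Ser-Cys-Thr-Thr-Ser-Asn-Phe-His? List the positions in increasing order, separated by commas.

1, 4, 5, 6, 8

Matching residues: Cys1, Cys4, Cys5, Cys6, Cys8.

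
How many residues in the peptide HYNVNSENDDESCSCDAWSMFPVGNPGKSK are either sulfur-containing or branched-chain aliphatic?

Sulfur-containing: C, M. Branched-chain aliphatic: I, L, V.
Sulfur-containing residues here: C13, C15, M20 (3).
Branched-chain aliphatic residues here: V4, V23 (2).
The two groups share no amino acid, so total = 3 + 2 = 5.

5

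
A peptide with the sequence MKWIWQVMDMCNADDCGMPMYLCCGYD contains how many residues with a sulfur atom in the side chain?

9

Only Cys (C) and Met (M) have a sulfur atom in the side chain.
Matching residues: M1, M8, M10, C11, C16, M18, M20, C23, C24.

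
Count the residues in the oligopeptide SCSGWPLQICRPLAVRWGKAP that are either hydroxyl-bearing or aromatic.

4

Hydroxyl-bearing: S, T, Y. Aromatic: F, W, Y.
Hydroxyl-bearing residues here: S1, S3 (2).
Aromatic residues here: W5, W17 (2).
(Y belongs to both groups, but none appear in this sequence.) Total = 2 + 2 = 4.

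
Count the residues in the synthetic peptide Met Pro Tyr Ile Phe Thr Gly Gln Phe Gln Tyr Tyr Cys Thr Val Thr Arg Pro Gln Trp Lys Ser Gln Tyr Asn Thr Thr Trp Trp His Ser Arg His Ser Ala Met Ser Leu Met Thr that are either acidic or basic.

5

Acidic: D, E. Basic: H, K, R.
Acidic residues here: none (0).
Basic residues here: Arg17, Lys21, His30, Arg32, His33 (5).
The two groups share no amino acid, so total = 0 + 5 = 5.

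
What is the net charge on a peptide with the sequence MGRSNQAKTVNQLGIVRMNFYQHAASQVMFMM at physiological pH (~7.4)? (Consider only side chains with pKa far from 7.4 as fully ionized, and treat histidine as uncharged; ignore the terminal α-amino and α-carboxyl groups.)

+3

At pH ~7.4 the Lys and Arg side chains are protonated (+1), the Asp and Glu side chains are deprotonated (−1), and with His taken as neutral all other side chains carry no charge.
Positive (K, R): R3, K8, R17 → +3.
Negative (D, E): none → −0.
Net charge = (+3) + (−0) = +3.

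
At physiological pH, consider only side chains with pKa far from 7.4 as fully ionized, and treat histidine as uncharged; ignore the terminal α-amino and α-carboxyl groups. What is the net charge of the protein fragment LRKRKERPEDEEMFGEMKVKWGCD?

At pH ~7.4 the Lys and Arg side chains are protonated (+1), the Asp and Glu side chains are deprotonated (−1), and with His taken as neutral all other side chains carry no charge.
Positive (K, R): R2, K3, R4, K5, R7, K18, K20 → +7.
Negative (D, E): E6, E9, D10, E11, E12, E16, D24 → −7.
Net charge = (+7) + (−7) = 0.

0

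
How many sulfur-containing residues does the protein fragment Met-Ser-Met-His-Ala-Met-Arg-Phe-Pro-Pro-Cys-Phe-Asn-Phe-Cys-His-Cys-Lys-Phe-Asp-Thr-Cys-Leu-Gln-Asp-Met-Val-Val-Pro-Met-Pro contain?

9

Only Cys (C) and Met (M) have a sulfur atom in the side chain.
Matching residues: Met1, Met3, Met6, Cys11, Cys15, Cys17, Cys22, Met26, Met30.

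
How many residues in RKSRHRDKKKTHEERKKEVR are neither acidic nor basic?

3

Acidic: D, E. Basic: K, R, H. All other residues are neither.
Matching residues: S3, T11, V19.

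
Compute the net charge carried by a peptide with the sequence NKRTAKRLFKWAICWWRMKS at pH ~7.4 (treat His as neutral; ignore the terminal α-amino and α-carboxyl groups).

At pH ~7.4 the Lys and Arg side chains are protonated (+1), the Asp and Glu side chains are deprotonated (−1), and with His taken as neutral all other side chains carry no charge.
Positive (K, R): K2, R3, K6, R7, K10, R17, K19 → +7.
Negative (D, E): none → −0.
Net charge = (+7) + (−0) = +7.

+7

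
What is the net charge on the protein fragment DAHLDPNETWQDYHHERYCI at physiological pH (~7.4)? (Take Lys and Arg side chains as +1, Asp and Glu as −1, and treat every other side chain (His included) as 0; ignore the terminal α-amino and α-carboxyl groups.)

-4

Positive (K, R): R17 → +1.
Negative (D, E): D1, D5, E8, D12, E16 → −5.
Net charge = (+1) + (−5) = −4.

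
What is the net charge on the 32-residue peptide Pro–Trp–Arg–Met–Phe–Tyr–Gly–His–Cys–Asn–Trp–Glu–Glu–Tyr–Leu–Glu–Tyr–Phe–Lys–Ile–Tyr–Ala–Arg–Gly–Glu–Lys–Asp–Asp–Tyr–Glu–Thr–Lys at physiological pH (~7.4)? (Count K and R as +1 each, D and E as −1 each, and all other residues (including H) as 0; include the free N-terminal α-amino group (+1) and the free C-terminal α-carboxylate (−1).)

-2

Positive (K, R): Arg3, Lys19, Arg23, Lys26, Lys32 → +5.
Negative (D, E): Glu12, Glu13, Glu16, Glu25, Asp27, Asp28, Glu30 → −7.
The N-terminus (+1) and C-terminus (−1) cancel.
Net charge = (+5) + (−7) = −2.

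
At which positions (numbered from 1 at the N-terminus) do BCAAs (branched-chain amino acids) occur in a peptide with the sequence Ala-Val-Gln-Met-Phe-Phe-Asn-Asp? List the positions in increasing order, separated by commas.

V, L, and I make up the branched-chain aliphatic group.
Matching residues: Val2.

2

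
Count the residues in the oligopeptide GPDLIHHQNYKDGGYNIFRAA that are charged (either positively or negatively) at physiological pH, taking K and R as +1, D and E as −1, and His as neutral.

4

Charged side chains at pH ~7.4: K, R (positive); D, E (negative).
Matching residues: D3, K11, D12, R19.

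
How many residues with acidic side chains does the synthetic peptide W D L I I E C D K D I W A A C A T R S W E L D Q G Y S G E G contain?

The acidic residues are Asp (D) and Glu (E), whose side chains end in a carboxylate group.
Matching residues: D2, E6, D8, D10, E21, D23, E29.

7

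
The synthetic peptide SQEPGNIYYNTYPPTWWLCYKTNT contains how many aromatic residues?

F, W, and Y each carry an aromatic ring on the side chain.
Matching residues: Y8, Y9, Y12, W16, W17, Y20.

6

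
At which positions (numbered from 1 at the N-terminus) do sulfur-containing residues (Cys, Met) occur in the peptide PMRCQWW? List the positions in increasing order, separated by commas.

Matching residues: M2, C4.

2, 4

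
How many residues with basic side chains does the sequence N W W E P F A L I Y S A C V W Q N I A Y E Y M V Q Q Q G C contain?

Lysine (K), arginine (R), and histidine (H) have basic, nitrogen-containing side chains.
None of the 29 residues belong to this group.

0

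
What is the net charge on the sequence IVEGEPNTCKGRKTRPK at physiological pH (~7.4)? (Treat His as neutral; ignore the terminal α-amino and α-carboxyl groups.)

Near pH 7.4, K and R contribute +1 each, D and E contribute −1 each, and every other side chain (His included, as stated) is uncharged.
Positive (K, R): K10, R12, K13, R15, K17 → +5.
Negative (D, E): E3, E5 → −2.
Net charge = (+5) + (−2) = +3.

+3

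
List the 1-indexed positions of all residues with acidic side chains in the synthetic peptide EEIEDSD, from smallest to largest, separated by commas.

1, 2, 4, 5, 7

Only D (aspartate) and E (glutamate) carry a side-chain carboxylic acid.
Matching residues: E1, E2, E4, D5, D7.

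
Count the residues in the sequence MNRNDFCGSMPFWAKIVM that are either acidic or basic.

Acidic: D, E. Basic: H, K, R.
Acidic residues here: D5 (1).
Basic residues here: R3, K15 (2).
The two groups share no amino acid, so total = 1 + 2 = 3.

3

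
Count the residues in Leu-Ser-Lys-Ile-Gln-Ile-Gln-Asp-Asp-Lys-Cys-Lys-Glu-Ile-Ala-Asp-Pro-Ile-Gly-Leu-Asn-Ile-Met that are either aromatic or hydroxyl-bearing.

1

Aromatic: F, W, Y. Hydroxyl-bearing: S, T, Y.
Aromatic residues here: none (0).
Hydroxyl-bearing residues here: Ser2 (1).
(Y belongs to both groups, but none appear in this sequence.) Total = 0 + 1 = 1.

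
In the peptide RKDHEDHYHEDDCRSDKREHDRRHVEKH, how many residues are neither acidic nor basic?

4

Acidic: D, E. Basic: K, R, H. All other residues are neither.
Matching residues: Y8, C13, S15, V25.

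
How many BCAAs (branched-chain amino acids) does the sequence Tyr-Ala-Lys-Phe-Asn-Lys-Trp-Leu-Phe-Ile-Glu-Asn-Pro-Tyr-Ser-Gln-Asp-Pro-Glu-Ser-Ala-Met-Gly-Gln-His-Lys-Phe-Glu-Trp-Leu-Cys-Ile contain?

V, L, and I make up the branched-chain aliphatic group.
Matching residues: Leu8, Ile10, Leu30, Ile32.

4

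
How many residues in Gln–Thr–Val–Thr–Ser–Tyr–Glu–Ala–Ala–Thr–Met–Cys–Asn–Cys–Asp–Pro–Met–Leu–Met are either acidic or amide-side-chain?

4

Acidic: D, E. Amide-side-chain: N, Q.
Acidic residues here: Glu7, Asp15 (2).
Amide-side-chain residues here: Gln1, Asn13 (2).
The two groups share no amino acid, so total = 2 + 2 = 4.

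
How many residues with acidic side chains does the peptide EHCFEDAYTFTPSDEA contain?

5

Aspartate (D) and glutamate (E) have carboxylic-acid side chains and are the acidic amino acids.
Matching residues: E1, E5, D6, D14, E15.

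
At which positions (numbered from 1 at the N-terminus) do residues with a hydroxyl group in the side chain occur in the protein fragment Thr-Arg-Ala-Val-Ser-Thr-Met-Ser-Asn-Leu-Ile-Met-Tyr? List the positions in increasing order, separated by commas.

The –OH-bearing residues are Ser, Thr (aliphatic alcohols), and Tyr (phenol).
Matching residues: Thr1, Ser5, Thr6, Ser8, Tyr13.

1, 5, 6, 8, 13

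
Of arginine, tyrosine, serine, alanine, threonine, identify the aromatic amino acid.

The aromatic amino acids are Phe (F, benzyl), Trp (W, indole), and Tyr (Y, phenol).
Of the listed options, only tyrosine belongs to this group.

tyrosine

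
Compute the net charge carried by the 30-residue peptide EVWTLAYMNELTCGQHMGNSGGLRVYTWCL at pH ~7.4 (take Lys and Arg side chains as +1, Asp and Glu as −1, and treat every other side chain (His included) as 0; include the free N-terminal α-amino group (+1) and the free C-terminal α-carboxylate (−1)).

-1

Positive (K, R): R24 → +1.
Negative (D, E): E1, E10 → −2.
The N-terminus (+1) and C-terminus (−1) cancel.
Net charge = (+1) + (−2) = −1.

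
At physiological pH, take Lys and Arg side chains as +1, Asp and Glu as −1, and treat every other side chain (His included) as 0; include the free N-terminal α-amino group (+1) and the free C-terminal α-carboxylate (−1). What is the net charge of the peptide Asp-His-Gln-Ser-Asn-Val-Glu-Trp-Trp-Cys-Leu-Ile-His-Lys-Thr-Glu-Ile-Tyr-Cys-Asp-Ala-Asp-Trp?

Positive (K, R): Lys14 → +1.
Negative (D, E): Asp1, Glu7, Glu16, Asp20, Asp22 → −5.
The N-terminus (+1) and C-terminus (−1) cancel.
Net charge = (+1) + (−5) = −4.

-4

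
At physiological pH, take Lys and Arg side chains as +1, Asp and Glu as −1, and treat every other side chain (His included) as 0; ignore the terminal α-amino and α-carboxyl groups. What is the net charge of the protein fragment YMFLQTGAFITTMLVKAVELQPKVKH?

Positive (K, R): K16, K23, K25 → +3.
Negative (D, E): E19 → −1.
Net charge = (+3) + (−1) = +2.

+2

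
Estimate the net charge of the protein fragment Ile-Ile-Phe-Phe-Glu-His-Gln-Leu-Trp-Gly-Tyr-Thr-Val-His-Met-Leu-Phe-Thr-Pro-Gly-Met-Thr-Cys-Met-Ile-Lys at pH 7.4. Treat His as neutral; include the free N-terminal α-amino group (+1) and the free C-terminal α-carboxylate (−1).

0

At pH ~7.4 the Lys and Arg side chains are protonated (+1), the Asp and Glu side chains are deprotonated (−1), and with His taken as neutral all other side chains carry no charge.
Positive (K, R): Lys26 → +1.
Negative (D, E): Glu5 → −1.
The N-terminus (+1) and C-terminus (−1) cancel.
Net charge = (+1) + (−1) = 0.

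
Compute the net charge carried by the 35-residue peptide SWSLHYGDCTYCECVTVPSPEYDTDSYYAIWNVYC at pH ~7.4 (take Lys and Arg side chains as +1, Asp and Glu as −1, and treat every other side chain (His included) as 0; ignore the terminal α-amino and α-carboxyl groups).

-5

Positive (K, R): none → +0.
Negative (D, E): D8, E13, E21, D23, D25 → −5.
Net charge = (+0) + (−5) = −5.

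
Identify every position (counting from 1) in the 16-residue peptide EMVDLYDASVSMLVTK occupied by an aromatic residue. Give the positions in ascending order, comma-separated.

Matching residues: Y6.

6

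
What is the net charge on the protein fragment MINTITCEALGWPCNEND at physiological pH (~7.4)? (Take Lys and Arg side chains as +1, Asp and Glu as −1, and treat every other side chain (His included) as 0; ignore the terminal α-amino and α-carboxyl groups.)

-3

Positive (K, R): none → +0.
Negative (D, E): E8, E16, D18 → −3.
Net charge = (+0) + (−3) = −3.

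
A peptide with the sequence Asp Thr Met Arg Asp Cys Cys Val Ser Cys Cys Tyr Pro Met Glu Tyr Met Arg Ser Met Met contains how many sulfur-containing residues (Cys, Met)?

Matching residues: Met3, Cys6, Cys7, Cys10, Cys11, Met14, Met17, Met20, Met21.

9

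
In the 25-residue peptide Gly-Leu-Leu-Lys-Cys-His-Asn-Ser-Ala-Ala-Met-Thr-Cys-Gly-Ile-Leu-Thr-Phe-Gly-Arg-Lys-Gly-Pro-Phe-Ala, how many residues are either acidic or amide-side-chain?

1

Acidic: D, E. Amide-side-chain: N, Q.
Acidic residues here: none (0).
Amide-side-chain residues here: Asn7 (1).
The two groups share no amino acid, so total = 0 + 1 = 1.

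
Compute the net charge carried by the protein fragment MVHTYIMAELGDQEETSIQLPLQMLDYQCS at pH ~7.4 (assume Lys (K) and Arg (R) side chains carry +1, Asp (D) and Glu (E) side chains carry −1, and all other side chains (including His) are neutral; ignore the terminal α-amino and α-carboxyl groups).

-5

Positive (K, R): none → +0.
Negative (D, E): E9, D12, E14, E15, D26 → −5.
Net charge = (+0) + (−5) = −5.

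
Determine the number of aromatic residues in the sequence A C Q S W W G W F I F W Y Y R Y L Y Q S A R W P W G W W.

14

Phenylalanine (F), tryptophan (W), and tyrosine (Y) have aromatic ring side chains.
Matching residues: W5, W6, W8, F9, F11, W12, Y13, Y14, Y16, Y18, W23, W25, W27, W28.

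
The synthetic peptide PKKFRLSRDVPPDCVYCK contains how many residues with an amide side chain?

Asparagine (N) and glutamine (Q) have uncharged amide side chains.
None of the 18 residues belong to this group.

0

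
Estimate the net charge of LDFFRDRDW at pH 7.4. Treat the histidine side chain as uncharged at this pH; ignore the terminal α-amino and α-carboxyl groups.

-1

At pH ~7.4 the Lys and Arg side chains are protonated (+1), the Asp and Glu side chains are deprotonated (−1), and with His taken as neutral all other side chains carry no charge.
Positive (K, R): R5, R7 → +2.
Negative (D, E): D2, D6, D8 → −3.
Net charge = (+2) + (−3) = −1.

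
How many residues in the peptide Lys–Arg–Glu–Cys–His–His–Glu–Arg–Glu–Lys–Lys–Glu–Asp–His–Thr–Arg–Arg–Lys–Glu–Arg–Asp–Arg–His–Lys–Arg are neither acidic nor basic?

Acidic: D, E. Basic: K, R, H. All other residues are neither.
Matching residues: Cys4, Thr15.

2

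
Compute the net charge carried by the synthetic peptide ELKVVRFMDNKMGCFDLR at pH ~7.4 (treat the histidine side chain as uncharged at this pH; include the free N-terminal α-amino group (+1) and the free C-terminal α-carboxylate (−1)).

The side chains ionized at physiological pH are Lys/Arg (+1) and Asp/Glu (−1); with His treated as neutral, nothing else contributes.
Positive (K, R): K3, R6, K11, R18 → +4.
Negative (D, E): E1, D9, D16 → −3.
The N-terminus (+1) and C-terminus (−1) cancel.
Net charge = (+4) + (−3) = +1.

+1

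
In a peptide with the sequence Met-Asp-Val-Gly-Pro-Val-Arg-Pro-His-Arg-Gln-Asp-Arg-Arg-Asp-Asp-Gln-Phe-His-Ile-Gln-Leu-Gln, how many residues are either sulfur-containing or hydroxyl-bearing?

Sulfur-containing: C, M. Hydroxyl-bearing: S, T, Y.
Sulfur-containing residues here: Met1 (1).
Hydroxyl-bearing residues here: none (0).
The two groups share no amino acid, so total = 1 + 0 = 1.

1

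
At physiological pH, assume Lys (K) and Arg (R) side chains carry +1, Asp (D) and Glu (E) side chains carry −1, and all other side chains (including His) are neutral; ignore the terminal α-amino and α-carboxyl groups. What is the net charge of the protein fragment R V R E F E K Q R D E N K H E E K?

0

Positive (K, R): R1, R3, K7, R9, K13, K17 → +6.
Negative (D, E): E4, E6, D10, E11, E15, E16 → −6.
Net charge = (+6) + (−6) = 0.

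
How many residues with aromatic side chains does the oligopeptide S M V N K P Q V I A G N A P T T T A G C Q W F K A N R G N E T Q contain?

F, W, and Y each carry an aromatic ring on the side chain.
Matching residues: W22, F23.

2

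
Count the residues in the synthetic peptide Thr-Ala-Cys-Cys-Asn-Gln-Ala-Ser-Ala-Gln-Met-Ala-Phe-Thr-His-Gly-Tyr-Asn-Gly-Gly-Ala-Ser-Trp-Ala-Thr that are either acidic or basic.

Acidic: D, E. Basic: H, K, R.
Acidic residues here: none (0).
Basic residues here: His15 (1).
The two groups share no amino acid, so total = 0 + 1 = 1.

1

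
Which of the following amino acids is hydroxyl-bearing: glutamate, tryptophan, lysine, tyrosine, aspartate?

tyrosine

S, T, and Y are the three residues with a side-chain hydroxyl.
Of the listed options, only tyrosine belongs to this group.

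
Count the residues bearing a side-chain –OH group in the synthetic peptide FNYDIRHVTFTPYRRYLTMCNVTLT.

The –OH-bearing residues are Ser, Thr (aliphatic alcohols), and Tyr (phenol).
Matching residues: Y3, T9, T11, Y13, Y16, T18, T23, T25.

8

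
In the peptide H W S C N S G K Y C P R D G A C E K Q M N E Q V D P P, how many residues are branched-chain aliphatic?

1

V, L, and I make up the branched-chain aliphatic group.
Matching residues: V24.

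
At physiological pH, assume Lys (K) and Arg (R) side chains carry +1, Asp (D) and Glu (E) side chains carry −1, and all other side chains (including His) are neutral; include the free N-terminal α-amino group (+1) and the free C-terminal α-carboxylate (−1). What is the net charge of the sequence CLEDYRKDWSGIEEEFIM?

Positive (K, R): R6, K7 → +2.
Negative (D, E): E3, D4, D8, E13, E14, E15 → −6.
The N-terminus (+1) and C-terminus (−1) cancel.
Net charge = (+2) + (−6) = −4.

-4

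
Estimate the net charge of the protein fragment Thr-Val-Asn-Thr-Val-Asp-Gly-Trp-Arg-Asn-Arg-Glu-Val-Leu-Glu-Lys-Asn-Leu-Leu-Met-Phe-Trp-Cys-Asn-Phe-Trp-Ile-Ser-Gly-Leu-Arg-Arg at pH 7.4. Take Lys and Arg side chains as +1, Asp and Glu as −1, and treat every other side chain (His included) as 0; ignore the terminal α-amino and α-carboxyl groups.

Positive (K, R): Arg9, Arg11, Lys16, Arg31, Arg32 → +5.
Negative (D, E): Asp6, Glu12, Glu15 → −3.
Net charge = (+5) + (−3) = +2.

+2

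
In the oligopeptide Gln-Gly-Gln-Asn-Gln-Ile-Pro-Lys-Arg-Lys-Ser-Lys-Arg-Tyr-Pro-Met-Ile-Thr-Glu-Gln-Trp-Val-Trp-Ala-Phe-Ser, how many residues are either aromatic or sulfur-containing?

Aromatic: F, W, Y. Sulfur-containing: C, M.
Aromatic residues here: Tyr14, Trp21, Trp23, Phe25 (4).
Sulfur-containing residues here: Met16 (1).
The two groups share no amino acid, so total = 4 + 1 = 5.

5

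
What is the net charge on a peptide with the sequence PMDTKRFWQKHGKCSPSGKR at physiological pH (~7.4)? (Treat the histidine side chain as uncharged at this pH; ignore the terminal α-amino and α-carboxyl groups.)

Near pH 7.4, K and R contribute +1 each, D and E contribute −1 each, and every other side chain (His included, as stated) is uncharged.
Positive (K, R): K5, R6, K10, K13, K19, R20 → +6.
Negative (D, E): D3 → −1.
Net charge = (+6) + (−1) = +5.

+5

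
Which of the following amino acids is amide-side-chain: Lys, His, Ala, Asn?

Only N (asparagine) and Q (glutamine) carry a side-chain carboxamide.
Of the listed options, only Asn belongs to this group.

Asn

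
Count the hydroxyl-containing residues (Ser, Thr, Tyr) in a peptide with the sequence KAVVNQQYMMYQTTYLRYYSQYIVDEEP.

9

Matching residues: Y8, Y11, T13, T14, Y15, Y18, Y19, S20, Y22.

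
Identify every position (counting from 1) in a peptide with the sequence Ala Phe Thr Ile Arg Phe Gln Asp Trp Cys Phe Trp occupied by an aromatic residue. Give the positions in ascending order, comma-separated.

2, 6, 9, 11, 12

Phenylalanine (F), tryptophan (W), and tyrosine (Y) have aromatic ring side chains.
Matching residues: Phe2, Phe6, Trp9, Phe11, Trp12.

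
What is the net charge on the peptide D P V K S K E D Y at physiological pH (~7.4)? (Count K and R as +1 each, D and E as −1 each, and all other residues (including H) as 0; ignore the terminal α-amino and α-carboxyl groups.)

Positive (K, R): K4, K6 → +2.
Negative (D, E): D1, E7, D8 → −3.
Net charge = (+2) + (−3) = −1.

-1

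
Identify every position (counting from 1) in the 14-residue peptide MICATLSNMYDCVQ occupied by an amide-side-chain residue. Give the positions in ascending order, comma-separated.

8, 14

The amide-side-chain residues are Asn (N) and Gln (Q).
Matching residues: N8, Q14.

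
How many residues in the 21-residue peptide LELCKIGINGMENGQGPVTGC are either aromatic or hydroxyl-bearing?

Aromatic: F, W, Y. Hydroxyl-bearing: S, T, Y.
Aromatic residues here: none (0).
Hydroxyl-bearing residues here: T19 (1).
(Y belongs to both groups, but none appear in this sequence.) Total = 0 + 1 = 1.

1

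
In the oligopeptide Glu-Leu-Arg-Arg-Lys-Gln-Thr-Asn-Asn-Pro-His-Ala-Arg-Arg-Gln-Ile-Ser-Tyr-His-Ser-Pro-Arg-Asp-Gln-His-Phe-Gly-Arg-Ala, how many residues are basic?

K, R, and H are the three residues with basic side chains (ε-amine, guanidinium, and imidazole respectively).
Matching residues: Arg3, Arg4, Lys5, His11, Arg13, Arg14, His19, Arg22, His25, Arg28.

10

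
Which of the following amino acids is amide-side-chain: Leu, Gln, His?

Only N (asparagine) and Q (glutamine) carry a side-chain carboxamide.
Of the listed options, only Gln belongs to this group.

Gln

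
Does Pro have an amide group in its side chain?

No

The amide-side-chain residues are Asn (N) and Gln (Q).
Proline is not in this group.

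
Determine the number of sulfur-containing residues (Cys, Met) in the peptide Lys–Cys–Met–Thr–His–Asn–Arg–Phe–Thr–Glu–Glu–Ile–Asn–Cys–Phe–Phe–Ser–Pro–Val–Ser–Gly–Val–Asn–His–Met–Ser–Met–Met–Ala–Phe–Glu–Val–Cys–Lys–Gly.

7

Matching residues: Cys2, Met3, Cys14, Met25, Met27, Met28, Cys33.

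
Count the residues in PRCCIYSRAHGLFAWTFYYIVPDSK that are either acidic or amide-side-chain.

Acidic: D, E. Amide-side-chain: N, Q.
Acidic residues here: D23 (1).
Amide-side-chain residues here: none (0).
The two groups share no amino acid, so total = 1 + 0 = 1.

1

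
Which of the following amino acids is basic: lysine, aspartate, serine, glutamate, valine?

lysine

K, R, and H are the three residues with basic side chains (ε-amine, guanidinium, and imidazole respectively).
Of the listed options, only lysine belongs to this group.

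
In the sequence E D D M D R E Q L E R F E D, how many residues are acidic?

8

Only D (aspartate) and E (glutamate) carry a side-chain carboxylic acid.
Matching residues: E1, D2, D3, D5, E7, E10, E13, D14.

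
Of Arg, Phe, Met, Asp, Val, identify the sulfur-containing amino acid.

Only Cys (C) and Met (M) have a sulfur atom in the side chain.
Of the listed options, only Met belongs to this group.

Met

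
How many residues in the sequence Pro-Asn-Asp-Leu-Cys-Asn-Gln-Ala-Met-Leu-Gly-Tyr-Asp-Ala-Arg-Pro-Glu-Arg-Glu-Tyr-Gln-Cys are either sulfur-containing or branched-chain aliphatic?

Sulfur-containing: C, M. Branched-chain aliphatic: I, L, V.
Sulfur-containing residues here: Cys5, Met9, Cys22 (3).
Branched-chain aliphatic residues here: Leu4, Leu10 (2).
The two groups share no amino acid, so total = 3 + 2 = 5.

5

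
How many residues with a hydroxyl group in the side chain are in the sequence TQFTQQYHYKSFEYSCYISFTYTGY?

13

S, T, and Y are the three residues with a side-chain hydroxyl.
Matching residues: T1, T4, Y7, Y9, S11, Y14, S15, Y17, S19, T21, Y22, T23, Y25.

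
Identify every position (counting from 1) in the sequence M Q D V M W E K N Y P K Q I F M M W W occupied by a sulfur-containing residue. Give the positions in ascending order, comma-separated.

1, 5, 16, 17

Matching residues: M1, M5, M16, M17.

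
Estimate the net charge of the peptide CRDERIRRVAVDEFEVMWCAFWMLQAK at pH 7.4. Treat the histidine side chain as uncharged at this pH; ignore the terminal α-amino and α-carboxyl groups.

The side chains ionized at physiological pH are Lys/Arg (+1) and Asp/Glu (−1); with His treated as neutral, nothing else contributes.
Positive (K, R): R2, R5, R7, R8, K27 → +5.
Negative (D, E): D3, E4, D12, E13, E15 → −5.
Net charge = (+5) + (−5) = 0.

0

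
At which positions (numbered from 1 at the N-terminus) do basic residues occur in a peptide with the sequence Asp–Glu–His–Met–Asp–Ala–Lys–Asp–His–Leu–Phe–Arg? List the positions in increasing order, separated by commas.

The basic amino acids are Lys (K), Arg (R), and His (H).
Matching residues: His3, Lys7, His9, Arg12.

3, 7, 9, 12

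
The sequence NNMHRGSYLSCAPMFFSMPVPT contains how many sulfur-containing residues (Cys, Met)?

4

Matching residues: M3, C11, M14, M18.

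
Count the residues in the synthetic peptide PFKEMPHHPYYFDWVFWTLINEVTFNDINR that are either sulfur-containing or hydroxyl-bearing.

5

Sulfur-containing: C, M. Hydroxyl-bearing: S, T, Y.
Sulfur-containing residues here: M5 (1).
Hydroxyl-bearing residues here: Y10, Y11, T18, T24 (4).
The two groups share no amino acid, so total = 1 + 4 = 5.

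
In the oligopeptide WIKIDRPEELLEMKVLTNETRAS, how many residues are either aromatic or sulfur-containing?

Aromatic: F, W, Y. Sulfur-containing: C, M.
Aromatic residues here: W1 (1).
Sulfur-containing residues here: M13 (1).
The two groups share no amino acid, so total = 1 + 1 = 2.

2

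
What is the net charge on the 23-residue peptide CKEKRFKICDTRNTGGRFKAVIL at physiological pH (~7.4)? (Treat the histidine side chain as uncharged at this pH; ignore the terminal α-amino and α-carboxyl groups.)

Near pH 7.4, K and R contribute +1 each, D and E contribute −1 each, and every other side chain (His included, as stated) is uncharged.
Positive (K, R): K2, K4, R5, K7, R12, R17, K19 → +7.
Negative (D, E): E3, D10 → −2.
Net charge = (+7) + (−2) = +5.

+5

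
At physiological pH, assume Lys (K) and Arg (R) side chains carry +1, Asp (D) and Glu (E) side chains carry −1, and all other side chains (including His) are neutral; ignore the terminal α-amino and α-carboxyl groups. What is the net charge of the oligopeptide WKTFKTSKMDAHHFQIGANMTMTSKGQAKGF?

Positive (K, R): K2, K5, K8, K25, K29 → +5.
Negative (D, E): D10 → −1.
Net charge = (+5) + (−1) = +4.

+4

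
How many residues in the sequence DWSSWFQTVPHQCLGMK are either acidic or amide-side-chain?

Acidic: D, E. Amide-side-chain: N, Q.
Acidic residues here: D1 (1).
Amide-side-chain residues here: Q7, Q12 (2).
The two groups share no amino acid, so total = 1 + 2 = 3.

3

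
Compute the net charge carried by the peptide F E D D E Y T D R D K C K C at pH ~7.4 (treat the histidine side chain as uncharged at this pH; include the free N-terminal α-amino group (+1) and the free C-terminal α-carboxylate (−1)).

-3

The side chains ionized at physiological pH are Lys/Arg (+1) and Asp/Glu (−1); with His treated as neutral, nothing else contributes.
Positive (K, R): R9, K11, K13 → +3.
Negative (D, E): E2, D3, D4, E5, D8, D10 → −6.
The N-terminus (+1) and C-terminus (−1) cancel.
Net charge = (+3) + (−6) = −3.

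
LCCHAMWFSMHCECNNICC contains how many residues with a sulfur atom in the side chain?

Only Cys (C) and Met (M) have a sulfur atom in the side chain.
Matching residues: C2, C3, M6, M10, C12, C14, C18, C19.

8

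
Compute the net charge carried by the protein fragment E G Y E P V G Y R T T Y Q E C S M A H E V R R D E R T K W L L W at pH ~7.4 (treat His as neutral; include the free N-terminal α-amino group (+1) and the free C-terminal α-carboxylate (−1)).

-1

At pH ~7.4 the Lys and Arg side chains are protonated (+1), the Asp and Glu side chains are deprotonated (−1), and with His taken as neutral all other side chains carry no charge.
Positive (K, R): R9, R22, R23, R26, K28 → +5.
Negative (D, E): E1, E4, E14, E20, D24, E25 → −6.
The N-terminus (+1) and C-terminus (−1) cancel.
Net charge = (+5) + (−6) = −1.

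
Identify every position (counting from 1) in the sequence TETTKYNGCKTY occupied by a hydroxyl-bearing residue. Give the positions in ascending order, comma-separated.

Matching residues: T1, T3, T4, Y6, T11, Y12.

1, 3, 4, 6, 11, 12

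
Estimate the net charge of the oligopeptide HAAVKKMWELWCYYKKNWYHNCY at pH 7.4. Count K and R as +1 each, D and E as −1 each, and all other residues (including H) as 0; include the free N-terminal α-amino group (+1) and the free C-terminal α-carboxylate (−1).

+3

Positive (K, R): K5, K6, K15, K16 → +4.
Negative (D, E): E9 → −1.
The N-terminus (+1) and C-terminus (−1) cancel.
Net charge = (+4) + (−1) = +3.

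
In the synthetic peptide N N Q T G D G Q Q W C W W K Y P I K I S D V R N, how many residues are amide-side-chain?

The amide-side-chain residues are Asn (N) and Gln (Q).
Matching residues: N1, N2, Q3, Q8, Q9, N24.

6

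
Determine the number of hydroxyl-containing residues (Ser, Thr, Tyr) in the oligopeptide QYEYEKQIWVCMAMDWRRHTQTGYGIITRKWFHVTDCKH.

Matching residues: Y2, Y4, T20, T22, Y24, T28, T35.

7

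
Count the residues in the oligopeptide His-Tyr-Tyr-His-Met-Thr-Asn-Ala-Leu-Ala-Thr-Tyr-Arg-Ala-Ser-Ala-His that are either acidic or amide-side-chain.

1

Acidic: D, E. Amide-side-chain: N, Q.
Acidic residues here: none (0).
Amide-side-chain residues here: Asn7 (1).
The two groups share no amino acid, so total = 0 + 1 = 1.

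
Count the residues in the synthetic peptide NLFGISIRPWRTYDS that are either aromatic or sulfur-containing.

Aromatic: F, W, Y. Sulfur-containing: C, M.
Aromatic residues here: F3, W10, Y13 (3).
Sulfur-containing residues here: none (0).
The two groups share no amino acid, so total = 3 + 0 = 3.

3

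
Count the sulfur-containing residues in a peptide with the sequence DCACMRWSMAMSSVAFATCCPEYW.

The sulfur-bearing residues are cysteine (–SH) and methionine (–S–CH₃).
Matching residues: C2, C4, M5, M9, M11, C19, C20.

7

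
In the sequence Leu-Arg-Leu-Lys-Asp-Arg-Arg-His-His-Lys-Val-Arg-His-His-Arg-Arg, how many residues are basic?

12

K, R, and H are the three residues with basic side chains (ε-amine, guanidinium, and imidazole respectively).
Matching residues: Arg2, Lys4, Arg6, Arg7, His8, His9, Lys10, Arg12, His13, His14, Arg15, Arg16.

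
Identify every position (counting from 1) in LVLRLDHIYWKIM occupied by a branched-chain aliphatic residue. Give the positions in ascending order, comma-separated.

1, 2, 3, 5, 8, 12

V, L, and I make up the branched-chain aliphatic group.
Matching residues: L1, V2, L3, L5, I8, I12.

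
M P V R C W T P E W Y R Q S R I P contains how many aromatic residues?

The aromatic amino acids are Phe (F, benzyl), Trp (W, indole), and Tyr (Y, phenol).
Matching residues: W6, W10, Y11.

3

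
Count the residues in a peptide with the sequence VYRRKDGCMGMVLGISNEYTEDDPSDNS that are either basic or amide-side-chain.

Basic: H, K, R. Amide-side-chain: N, Q.
Basic residues here: R3, R4, K5 (3).
Amide-side-chain residues here: N17, N27 (2).
The two groups share no amino acid, so total = 3 + 2 = 5.

5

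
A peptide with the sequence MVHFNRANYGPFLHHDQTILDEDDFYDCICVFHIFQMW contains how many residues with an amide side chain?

The amide-side-chain residues are Asn (N) and Gln (Q).
Matching residues: N5, N8, Q17, Q36.

4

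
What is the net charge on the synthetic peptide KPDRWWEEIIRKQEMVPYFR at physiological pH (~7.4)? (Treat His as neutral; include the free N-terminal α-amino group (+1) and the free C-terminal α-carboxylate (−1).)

+1

The side chains ionized at physiological pH are Lys/Arg (+1) and Asp/Glu (−1); with His treated as neutral, nothing else contributes.
Positive (K, R): K1, R4, R11, K12, R20 → +5.
Negative (D, E): D3, E7, E8, E14 → −4.
The N-terminus (+1) and C-terminus (−1) cancel.
Net charge = (+5) + (−4) = +1.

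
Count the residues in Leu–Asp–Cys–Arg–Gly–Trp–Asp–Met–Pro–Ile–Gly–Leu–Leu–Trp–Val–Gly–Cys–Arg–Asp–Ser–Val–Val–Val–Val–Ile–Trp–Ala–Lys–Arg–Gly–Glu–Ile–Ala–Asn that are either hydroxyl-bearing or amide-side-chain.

2

Hydroxyl-bearing: S, T, Y. Amide-side-chain: N, Q.
Hydroxyl-bearing residues here: Ser20 (1).
Amide-side-chain residues here: Asn34 (1).
The two groups share no amino acid, so total = 1 + 1 = 2.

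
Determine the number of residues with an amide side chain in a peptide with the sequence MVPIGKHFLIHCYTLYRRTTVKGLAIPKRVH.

0

Only N (asparagine) and Q (glutamine) carry a side-chain carboxamide.
None of the 31 residues belong to this group.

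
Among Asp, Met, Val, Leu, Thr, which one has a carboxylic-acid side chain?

The acidic residues are Asp (D) and Glu (E), whose side chains end in a carboxylate group.
Of the listed options, only Asp belongs to this group.

Asp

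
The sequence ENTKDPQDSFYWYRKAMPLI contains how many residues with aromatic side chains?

4

F, W, and Y each carry an aromatic ring on the side chain.
Matching residues: F10, Y11, W12, Y13.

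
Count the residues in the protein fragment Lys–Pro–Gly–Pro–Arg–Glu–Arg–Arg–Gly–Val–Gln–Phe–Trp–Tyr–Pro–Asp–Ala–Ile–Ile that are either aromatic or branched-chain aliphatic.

Aromatic: F, W, Y. Branched-chain aliphatic: I, L, V.
Aromatic residues here: Phe12, Trp13, Tyr14 (3).
Branched-chain aliphatic residues here: Val10, Ile18, Ile19 (3).
The two groups share no amino acid, so total = 3 + 3 = 6.

6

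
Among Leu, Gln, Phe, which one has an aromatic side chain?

Phe

F, W, and Y each carry an aromatic ring on the side chain.
Of the listed options, only Phe belongs to this group.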